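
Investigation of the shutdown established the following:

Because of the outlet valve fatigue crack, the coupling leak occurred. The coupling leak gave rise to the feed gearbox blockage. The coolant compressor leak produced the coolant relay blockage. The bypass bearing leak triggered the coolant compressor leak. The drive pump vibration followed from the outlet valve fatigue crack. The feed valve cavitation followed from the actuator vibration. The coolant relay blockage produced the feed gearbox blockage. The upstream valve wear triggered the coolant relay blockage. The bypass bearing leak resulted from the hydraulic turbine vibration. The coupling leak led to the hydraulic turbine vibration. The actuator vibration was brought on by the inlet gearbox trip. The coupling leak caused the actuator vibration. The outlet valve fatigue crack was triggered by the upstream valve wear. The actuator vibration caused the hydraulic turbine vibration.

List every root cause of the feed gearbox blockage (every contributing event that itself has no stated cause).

the inlet gearbox trip, the upstream valve wear

Tracing upstream from the feed gearbox blockage: the feed gearbox blockage ← the coolant relay blockage ← the upstream valve wear.
A separate upstream branch: the feed gearbox blockage ← the coolant relay blockage ← the coolant compressor leak ← the bypass bearing leak ← the hydraulic turbine vibration ← the actuator vibration ← the inlet gearbox trip.
Each of those chain origins has no stated cause.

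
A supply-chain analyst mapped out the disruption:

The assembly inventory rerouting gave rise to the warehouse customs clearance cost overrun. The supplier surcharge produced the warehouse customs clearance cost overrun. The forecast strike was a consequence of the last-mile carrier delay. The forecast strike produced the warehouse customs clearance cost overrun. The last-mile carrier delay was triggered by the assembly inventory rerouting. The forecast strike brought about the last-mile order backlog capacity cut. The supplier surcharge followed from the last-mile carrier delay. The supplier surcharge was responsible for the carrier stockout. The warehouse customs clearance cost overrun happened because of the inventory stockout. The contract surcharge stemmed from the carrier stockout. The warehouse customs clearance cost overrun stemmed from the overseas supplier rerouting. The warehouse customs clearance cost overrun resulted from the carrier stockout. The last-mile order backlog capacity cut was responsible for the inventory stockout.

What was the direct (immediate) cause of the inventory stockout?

the last-mile order backlog capacity cut

Upstream contributors include the assembly inventory rerouting, the last-mile carrier delay, the forecast strike, but only the last-mile order backlog capacity cut feeds directly into the inventory stockout.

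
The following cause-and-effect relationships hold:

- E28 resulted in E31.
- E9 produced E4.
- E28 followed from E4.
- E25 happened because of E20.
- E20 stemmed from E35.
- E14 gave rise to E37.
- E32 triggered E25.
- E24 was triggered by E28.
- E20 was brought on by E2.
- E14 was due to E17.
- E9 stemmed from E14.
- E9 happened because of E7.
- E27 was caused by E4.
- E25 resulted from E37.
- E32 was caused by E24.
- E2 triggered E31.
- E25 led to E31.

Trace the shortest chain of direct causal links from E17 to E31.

E17 → E14 → E37 → E25 → E31

E17 → E14
E14 → E37
E37 → E25
E25 → E31
Length: 4 steps.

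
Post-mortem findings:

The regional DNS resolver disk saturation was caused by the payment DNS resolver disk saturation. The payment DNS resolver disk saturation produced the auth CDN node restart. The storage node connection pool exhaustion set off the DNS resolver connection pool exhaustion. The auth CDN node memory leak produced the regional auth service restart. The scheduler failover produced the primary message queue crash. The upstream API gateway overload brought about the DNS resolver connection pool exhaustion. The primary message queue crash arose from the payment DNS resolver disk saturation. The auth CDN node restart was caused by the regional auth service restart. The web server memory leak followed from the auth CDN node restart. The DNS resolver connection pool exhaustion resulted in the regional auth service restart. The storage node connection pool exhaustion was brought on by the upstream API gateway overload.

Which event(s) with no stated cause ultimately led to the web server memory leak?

Tracing upstream from the web server memory leak: the web server memory leak ← the auth CDN node restart ← the regional auth service restart ← the auth CDN node memory leak.
A separate upstream branch: the web server memory leak ← the auth CDN node restart ← the regional auth service restart ← the DNS resolver connection pool exhaustion ← the upstream API gateway overload.
A separate upstream branch: the web server memory leak ← the auth CDN node restart ← the payment DNS resolver disk saturation.
Each of those chain origins has no stated cause.

the auth CDN node memory leak, the payment DNS resolver disk saturation, the upstream API gateway overload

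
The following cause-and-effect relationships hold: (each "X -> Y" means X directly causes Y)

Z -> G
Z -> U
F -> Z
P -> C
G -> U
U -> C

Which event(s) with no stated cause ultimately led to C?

F, P

Tracing upstream from C: C ← U ← Z ← F.
A separate upstream branch: C ← P.
Each of those chain origins has no stated cause.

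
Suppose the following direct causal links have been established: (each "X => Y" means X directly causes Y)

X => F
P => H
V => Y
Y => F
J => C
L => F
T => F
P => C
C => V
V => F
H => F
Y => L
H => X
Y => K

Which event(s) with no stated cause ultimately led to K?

Tracing upstream from K: K ← Y ← V ← C ← J.
A separate upstream branch: K ← Y ← V ← C ← P.
Each of those chain origins has no stated cause.

J, P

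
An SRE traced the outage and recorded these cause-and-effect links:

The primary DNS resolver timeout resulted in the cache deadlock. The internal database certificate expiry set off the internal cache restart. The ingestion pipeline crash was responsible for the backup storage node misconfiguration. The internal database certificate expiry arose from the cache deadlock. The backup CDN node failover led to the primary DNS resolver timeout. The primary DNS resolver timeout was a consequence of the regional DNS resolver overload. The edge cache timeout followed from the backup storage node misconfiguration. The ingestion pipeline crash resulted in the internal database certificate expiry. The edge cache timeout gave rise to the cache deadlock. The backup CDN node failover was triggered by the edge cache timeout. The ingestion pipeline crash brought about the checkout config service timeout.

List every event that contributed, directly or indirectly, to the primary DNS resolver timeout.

Immediate causes of the primary DNS resolver timeout: the regional DNS resolver overload, the backup CDN node failover.
Further upstream: the ingestion pipeline crash, the backup storage node misconfiguration, the edge cache timeout.

the backup CDN node failover, the backup storage node misconfiguration, the edge cache timeout, the ingestion pipeline crash, the regional DNS resolver overload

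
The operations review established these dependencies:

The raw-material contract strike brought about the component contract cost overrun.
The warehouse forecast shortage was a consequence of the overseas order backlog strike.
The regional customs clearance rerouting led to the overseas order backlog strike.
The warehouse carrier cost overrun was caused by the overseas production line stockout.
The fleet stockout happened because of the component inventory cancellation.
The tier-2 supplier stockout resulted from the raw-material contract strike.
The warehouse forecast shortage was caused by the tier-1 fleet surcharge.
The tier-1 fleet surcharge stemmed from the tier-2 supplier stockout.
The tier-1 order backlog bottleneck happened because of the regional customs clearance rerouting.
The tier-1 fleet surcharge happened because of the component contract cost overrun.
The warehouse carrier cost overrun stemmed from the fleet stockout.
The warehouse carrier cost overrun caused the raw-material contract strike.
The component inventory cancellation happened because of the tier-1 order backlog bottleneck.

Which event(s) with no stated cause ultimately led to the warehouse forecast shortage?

the overseas production line stockout, the regional customs clearance rerouting

Tracing upstream from the warehouse forecast shortage: the warehouse forecast shortage ← the overseas order backlog strike ← the regional customs clearance rerouting.
A separate upstream branch: the warehouse forecast shortage ← the tier-1 fleet surcharge ← the component contract cost overrun ← the raw-material contract strike ← the warehouse carrier cost overrun ← the overseas production line stockout.
Each of those chain origins has no stated cause.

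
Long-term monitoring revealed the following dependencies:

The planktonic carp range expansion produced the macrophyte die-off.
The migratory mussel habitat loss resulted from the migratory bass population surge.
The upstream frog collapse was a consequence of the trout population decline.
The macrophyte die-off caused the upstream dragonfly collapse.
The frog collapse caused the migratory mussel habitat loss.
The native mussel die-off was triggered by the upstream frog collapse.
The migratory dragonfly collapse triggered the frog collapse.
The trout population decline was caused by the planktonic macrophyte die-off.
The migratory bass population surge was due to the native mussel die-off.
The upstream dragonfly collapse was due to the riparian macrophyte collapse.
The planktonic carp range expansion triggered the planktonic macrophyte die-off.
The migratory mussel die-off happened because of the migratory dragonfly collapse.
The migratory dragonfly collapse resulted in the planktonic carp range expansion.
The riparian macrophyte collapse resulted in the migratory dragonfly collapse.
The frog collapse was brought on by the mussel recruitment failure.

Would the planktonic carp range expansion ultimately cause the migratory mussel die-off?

The planktonic carp range expansion leads to the planktonic macrophyte die-off, the macrophyte die-off, the upstream dragonfly collapse, the trout population decline, the upstream frog collapse, the native mussel die-off, the migratory bass population surge, the migratory mussel habitat loss; the migratory mussel die-off is not among them.

No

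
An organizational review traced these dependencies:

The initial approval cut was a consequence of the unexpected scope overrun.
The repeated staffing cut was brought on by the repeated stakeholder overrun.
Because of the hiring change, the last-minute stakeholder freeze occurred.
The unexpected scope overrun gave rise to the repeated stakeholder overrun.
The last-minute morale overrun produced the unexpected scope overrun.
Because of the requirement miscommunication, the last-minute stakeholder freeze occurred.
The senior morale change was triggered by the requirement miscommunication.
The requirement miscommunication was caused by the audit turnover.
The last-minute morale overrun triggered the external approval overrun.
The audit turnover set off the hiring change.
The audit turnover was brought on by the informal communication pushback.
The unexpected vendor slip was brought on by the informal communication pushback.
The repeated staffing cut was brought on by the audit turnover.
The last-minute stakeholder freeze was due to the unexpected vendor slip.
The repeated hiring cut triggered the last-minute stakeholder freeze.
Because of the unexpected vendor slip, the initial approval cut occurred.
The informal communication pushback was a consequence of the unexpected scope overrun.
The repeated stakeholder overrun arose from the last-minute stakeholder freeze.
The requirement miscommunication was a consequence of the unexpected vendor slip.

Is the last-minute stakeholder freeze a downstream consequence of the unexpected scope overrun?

There is a causal chain: the unexpected scope overrun → the informal communication pushback → the unexpected vendor slip → the last-minute stakeholder freeze.

Yes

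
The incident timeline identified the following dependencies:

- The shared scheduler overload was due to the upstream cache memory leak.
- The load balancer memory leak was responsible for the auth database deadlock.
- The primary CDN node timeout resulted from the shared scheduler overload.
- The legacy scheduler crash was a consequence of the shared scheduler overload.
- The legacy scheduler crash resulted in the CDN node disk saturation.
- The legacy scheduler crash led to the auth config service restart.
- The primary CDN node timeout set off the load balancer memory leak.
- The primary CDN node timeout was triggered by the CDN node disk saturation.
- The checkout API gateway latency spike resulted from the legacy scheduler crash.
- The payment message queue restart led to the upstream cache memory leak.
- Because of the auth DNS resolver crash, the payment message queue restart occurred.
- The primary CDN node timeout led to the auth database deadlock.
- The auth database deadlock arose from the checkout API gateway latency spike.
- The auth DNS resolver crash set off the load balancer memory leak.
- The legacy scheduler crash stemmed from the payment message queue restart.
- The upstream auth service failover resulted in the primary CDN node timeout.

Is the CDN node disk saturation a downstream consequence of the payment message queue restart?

There is a causal chain: the payment message queue restart → the legacy scheduler crash → the CDN node disk saturation.

Yes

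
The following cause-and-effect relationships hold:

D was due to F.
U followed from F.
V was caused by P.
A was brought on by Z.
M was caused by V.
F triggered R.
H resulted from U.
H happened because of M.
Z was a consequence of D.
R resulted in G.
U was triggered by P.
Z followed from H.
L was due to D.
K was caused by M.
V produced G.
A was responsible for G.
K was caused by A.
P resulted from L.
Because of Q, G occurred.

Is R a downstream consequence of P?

P leads to U, V, M, H, Z, A, G, K; R is not among them.

No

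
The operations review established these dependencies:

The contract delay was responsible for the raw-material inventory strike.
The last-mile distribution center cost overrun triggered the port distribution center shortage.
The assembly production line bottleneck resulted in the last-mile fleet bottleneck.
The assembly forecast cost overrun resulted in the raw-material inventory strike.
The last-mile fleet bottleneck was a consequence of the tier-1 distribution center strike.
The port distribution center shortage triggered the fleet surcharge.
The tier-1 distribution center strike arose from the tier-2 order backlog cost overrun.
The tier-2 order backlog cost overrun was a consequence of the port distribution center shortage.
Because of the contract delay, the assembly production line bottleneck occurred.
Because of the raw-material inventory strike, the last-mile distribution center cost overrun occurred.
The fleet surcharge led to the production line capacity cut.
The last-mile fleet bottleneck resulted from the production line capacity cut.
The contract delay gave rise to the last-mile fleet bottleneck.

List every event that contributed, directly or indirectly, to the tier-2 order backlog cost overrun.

Immediate cause of the tier-2 order backlog cost overrun: the port distribution center shortage.
Further upstream: the contract delay, the raw-material inventory strike, the last-mile distribution center cost overrun, the assembly forecast cost overrun.

the assembly forecast cost overrun, the contract delay, the last-mile distribution center cost overrun, the port distribution center shortage, the raw-material inventory strike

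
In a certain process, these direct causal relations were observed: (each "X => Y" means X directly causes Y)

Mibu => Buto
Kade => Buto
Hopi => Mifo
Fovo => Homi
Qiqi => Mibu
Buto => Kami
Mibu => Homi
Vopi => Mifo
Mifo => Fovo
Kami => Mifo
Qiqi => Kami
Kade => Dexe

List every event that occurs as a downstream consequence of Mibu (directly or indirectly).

Buto, Fovo, Homi, Kami, Mifo

Direct effects: Buto, Homi.
2 steps out: Kami.
3 steps out: Mifo.
4 steps out: Fovo.
Not reachable from it: Kade, Vopi, Qiqi, Hopi, Dexe.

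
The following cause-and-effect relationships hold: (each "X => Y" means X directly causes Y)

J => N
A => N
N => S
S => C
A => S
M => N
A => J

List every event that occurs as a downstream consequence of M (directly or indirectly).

C, N, S

Direct effects: N.
2 steps out: S.
3 steps out: C.
Not reachable from it: A, J.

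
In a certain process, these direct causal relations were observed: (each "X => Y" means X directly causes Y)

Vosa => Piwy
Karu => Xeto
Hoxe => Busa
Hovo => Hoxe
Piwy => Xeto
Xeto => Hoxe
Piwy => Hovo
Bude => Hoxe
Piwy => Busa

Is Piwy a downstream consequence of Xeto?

No

Xeto leads to Hoxe, Busa; Piwy is not among them.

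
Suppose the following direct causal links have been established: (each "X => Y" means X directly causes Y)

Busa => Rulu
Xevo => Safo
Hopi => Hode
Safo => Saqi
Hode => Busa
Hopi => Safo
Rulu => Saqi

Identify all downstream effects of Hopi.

Busa, Hode, Rulu, Safo, Saqi

Direct effects: Hode, Safo.
2 steps out: Busa, Saqi.
3 steps out: Rulu.
Not reachable from it: Xevo.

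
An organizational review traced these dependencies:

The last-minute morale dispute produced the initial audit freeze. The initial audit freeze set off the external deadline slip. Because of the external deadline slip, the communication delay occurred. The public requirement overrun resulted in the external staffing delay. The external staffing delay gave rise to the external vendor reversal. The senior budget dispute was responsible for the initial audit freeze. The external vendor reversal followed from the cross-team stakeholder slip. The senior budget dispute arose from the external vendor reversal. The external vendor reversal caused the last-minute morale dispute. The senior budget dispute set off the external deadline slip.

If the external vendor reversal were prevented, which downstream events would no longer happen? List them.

the communication delay, the external deadline slip, the initial audit freeze, the last-minute morale dispute, the senior budget dispute

Downstream of the external vendor reversal: the last-minute morale dispute, the senior budget dispute, the initial audit freeze, the external deadline slip, the communication delay.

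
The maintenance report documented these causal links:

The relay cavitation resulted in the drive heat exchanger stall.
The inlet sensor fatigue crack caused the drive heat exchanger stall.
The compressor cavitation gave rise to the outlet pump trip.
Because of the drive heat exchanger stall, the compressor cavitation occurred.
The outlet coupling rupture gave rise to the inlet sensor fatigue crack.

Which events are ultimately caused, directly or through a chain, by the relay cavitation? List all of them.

the compressor cavitation, the drive heat exchanger stall, the outlet pump trip

Direct effects: the drive heat exchanger stall.
2 steps out: the compressor cavitation.
3 steps out: the outlet pump trip.
Not reachable from it: the outlet coupling rupture, the inlet sensor fatigue crack.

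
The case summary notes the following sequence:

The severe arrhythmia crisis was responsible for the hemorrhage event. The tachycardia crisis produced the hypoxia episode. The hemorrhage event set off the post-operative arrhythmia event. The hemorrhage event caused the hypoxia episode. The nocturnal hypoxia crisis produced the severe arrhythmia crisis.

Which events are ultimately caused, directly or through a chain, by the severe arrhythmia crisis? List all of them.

Direct effects: the hemorrhage event.
2 steps out: the hypoxia episode, the post-operative arrhythmia event.
Not reachable from it: the nocturnal hypoxia crisis, the tachycardia crisis.

the hemorrhage event, the hypoxia episode, the post-operative arrhythmia event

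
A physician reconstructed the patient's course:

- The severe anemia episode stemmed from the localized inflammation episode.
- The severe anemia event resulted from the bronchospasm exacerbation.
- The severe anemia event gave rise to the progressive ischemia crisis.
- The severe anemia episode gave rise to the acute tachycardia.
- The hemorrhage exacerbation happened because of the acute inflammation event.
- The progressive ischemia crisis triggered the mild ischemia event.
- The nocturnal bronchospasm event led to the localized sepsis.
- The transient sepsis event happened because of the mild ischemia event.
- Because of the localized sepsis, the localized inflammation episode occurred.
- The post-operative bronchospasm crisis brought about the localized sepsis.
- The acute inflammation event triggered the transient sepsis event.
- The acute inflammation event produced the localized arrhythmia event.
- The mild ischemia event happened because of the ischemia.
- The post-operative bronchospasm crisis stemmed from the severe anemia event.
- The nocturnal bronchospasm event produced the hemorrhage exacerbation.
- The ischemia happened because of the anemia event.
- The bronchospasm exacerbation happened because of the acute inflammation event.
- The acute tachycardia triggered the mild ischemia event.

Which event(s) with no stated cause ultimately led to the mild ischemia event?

Tracing upstream from the mild ischemia event: the mild ischemia event ← the progressive ischemia crisis ← the severe anemia event ← the bronchospasm exacerbation ← the acute inflammation event.
A separate upstream branch: the mild ischemia event ← the acute tachycardia ← the severe anemia episode ← the localized inflammation episode ← the localized sepsis ← the nocturnal bronchospasm event.
A separate upstream branch: the mild ischemia event ← the ischemia ← the anemia event.
Each of those chain origins has no stated cause.

the acute inflammation event, the anemia event, the nocturnal bronchospasm event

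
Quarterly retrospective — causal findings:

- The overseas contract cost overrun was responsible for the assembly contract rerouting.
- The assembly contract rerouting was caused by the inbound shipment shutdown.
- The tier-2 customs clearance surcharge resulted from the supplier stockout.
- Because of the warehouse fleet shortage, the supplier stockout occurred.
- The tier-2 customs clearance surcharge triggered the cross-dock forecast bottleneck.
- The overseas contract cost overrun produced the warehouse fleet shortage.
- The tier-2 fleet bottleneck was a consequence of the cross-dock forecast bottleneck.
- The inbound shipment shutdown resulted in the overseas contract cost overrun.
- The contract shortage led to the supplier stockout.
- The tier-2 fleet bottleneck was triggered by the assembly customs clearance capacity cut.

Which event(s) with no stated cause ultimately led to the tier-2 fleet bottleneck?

the assembly customs clearance capacity cut, the contract shortage, the inbound shipment shutdown

Tracing upstream from the tier-2 fleet bottleneck: the tier-2 fleet bottleneck ← the cross-dock forecast bottleneck ← the tier-2 customs clearance surcharge ← the supplier stockout ← the warehouse fleet shortage ← the overseas contract cost overrun ← the inbound shipment shutdown.
A separate upstream branch: the tier-2 fleet bottleneck ← the cross-dock forecast bottleneck ← the tier-2 customs clearance surcharge ← the supplier stockout ← the contract shortage.
A separate upstream branch: the tier-2 fleet bottleneck ← the assembly customs clearance capacity cut.
Each of those chain origins has no stated cause.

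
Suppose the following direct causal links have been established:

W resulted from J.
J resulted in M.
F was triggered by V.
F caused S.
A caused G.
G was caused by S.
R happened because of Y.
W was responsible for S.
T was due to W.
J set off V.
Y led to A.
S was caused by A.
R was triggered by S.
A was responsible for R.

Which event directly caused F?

Upstream contributors include J, but only V feeds directly into F.

V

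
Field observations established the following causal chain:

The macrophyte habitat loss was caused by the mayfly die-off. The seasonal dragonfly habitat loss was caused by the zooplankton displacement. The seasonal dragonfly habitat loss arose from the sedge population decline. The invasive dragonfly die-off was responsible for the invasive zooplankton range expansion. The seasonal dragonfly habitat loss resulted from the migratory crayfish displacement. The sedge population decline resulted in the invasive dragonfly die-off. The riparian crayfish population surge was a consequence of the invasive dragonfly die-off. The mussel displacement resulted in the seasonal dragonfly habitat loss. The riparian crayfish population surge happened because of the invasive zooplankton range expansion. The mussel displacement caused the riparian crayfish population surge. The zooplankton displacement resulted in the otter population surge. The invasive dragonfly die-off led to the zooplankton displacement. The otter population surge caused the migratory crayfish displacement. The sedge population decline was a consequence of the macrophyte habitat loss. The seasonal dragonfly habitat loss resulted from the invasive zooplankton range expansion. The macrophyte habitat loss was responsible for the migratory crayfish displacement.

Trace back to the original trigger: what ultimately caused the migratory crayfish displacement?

Tracing upstream from the migratory crayfish displacement: the migratory crayfish displacement ← the macrophyte habitat loss ← the mayfly die-off.
The mayfly die-off has no stated cause, so it is the root.

the mayfly die-off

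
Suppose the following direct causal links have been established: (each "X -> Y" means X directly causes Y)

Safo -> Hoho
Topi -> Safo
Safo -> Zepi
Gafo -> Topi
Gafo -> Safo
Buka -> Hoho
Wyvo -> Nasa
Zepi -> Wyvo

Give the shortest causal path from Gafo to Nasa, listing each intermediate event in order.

Gafo → Safo
Safo → Zepi
Zepi → Wyvo
Wyvo → Nasa
Length: 4 steps.

Gafo → Safo → Zepi → Wyvo → Nasa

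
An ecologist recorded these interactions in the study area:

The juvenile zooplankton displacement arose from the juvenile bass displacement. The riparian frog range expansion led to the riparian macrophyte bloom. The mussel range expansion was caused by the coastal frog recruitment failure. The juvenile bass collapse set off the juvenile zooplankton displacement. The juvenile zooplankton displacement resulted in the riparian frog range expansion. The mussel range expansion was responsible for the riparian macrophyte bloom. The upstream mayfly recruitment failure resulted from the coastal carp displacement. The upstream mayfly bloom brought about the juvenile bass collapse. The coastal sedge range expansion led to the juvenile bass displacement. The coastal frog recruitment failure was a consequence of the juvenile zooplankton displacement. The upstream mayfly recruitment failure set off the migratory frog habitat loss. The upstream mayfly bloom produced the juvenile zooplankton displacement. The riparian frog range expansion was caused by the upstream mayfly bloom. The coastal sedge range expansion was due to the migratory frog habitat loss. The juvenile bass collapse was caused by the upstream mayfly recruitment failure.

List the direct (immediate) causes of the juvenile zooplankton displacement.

Upstream contributors include the coastal carp displacement, the upstream mayfly recruitment failure, the migratory frog habitat loss, the coastal sedge range expansion, but only the juvenile bass collapse, the juvenile bass displacement, the upstream mayfly bloom feed directly into the juvenile zooplankton displacement.

the juvenile bass collapse, the juvenile bass displacement, the upstream mayfly bloom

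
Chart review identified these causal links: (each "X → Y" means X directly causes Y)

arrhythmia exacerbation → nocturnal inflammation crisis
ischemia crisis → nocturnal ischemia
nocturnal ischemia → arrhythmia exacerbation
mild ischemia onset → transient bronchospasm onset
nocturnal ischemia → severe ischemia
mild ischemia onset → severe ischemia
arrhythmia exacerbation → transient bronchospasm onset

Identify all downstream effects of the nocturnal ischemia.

Direct effects: the severe ischemia, the arrhythmia exacerbation.
2 steps out: the transient bronchospasm onset, the nocturnal inflammation crisis.
Not reachable from it: the ischemia crisis, the mild ischemia onset.

the arrhythmia exacerbation, the nocturnal inflammation crisis, the severe ischemia, the transient bronchospasm onset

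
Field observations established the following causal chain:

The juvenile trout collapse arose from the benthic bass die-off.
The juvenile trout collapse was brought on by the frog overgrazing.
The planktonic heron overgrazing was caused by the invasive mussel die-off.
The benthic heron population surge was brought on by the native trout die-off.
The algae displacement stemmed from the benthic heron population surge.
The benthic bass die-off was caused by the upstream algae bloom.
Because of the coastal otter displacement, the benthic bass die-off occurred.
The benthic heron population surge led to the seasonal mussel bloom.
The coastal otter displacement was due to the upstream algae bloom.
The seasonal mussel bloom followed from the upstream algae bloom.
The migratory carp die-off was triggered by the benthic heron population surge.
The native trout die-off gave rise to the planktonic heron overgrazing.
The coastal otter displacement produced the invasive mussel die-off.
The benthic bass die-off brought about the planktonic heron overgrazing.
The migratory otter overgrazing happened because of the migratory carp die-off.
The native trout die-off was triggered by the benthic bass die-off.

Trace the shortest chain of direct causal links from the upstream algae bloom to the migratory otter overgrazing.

the upstream algae bloom → the benthic bass die-off → the native trout die-off → the benthic heron population surge → the migratory carp die-off → the migratory otter overgrazing

the upstream algae bloom → the benthic bass die-off
the benthic bass die-off → the native trout die-off
the native trout die-off → the benthic heron population surge
the benthic heron population surge → the migratory carp die-off
the migratory carp die-off → the migratory otter overgrazing
Length: 5 steps.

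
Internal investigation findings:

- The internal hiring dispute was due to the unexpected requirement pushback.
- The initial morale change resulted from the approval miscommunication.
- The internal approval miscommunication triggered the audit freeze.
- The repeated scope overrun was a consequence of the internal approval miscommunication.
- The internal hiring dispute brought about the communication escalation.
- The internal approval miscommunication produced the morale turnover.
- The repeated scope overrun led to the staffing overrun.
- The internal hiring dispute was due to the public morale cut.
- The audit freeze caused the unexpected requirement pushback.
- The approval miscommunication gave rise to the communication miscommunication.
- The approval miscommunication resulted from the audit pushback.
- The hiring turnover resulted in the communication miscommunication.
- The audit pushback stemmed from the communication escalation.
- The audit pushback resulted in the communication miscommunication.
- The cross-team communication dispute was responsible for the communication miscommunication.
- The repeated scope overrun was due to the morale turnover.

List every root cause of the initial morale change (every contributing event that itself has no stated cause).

Tracing upstream from the initial morale change: the initial morale change ← the approval miscommunication ← the audit pushback ← the communication escalation ← the internal hiring dispute ← the unexpected requirement pushback ← the audit freeze ← the internal approval miscommunication.
A separate upstream branch: the initial morale change ← the approval miscommunication ← the audit pushback ← the communication escalation ← the internal hiring dispute ← the public morale cut.
Each of those chain origins has no stated cause.

the internal approval miscommunication, the public morale cut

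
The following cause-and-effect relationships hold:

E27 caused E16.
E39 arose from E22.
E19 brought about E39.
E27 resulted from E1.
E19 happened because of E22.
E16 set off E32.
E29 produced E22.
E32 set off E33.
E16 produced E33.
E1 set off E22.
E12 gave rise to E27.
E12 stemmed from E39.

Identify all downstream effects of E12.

Direct effects: E27.
2 steps out: E16.
3 steps out: E32, E33.
Not reachable from it: E29, E1, E22, E19, E39.

E16, E27, E32, E33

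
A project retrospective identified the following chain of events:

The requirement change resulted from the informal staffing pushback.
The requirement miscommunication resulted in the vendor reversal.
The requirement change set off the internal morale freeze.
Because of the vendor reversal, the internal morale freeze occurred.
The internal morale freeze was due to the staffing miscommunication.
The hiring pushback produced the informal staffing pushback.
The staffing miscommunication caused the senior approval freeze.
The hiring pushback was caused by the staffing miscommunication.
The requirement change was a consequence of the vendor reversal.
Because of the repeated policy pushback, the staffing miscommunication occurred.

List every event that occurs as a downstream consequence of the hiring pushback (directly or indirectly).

Direct effects: the informal staffing pushback.
2 steps out: the requirement change.
3 steps out: the internal morale freeze.
Not reachable from it: the repeated policy pushback, the requirement miscommunication, the staffing miscommunication, the vendor reversal, the senior approval freeze.

the informal staffing pushback, the internal morale freeze, the requirement change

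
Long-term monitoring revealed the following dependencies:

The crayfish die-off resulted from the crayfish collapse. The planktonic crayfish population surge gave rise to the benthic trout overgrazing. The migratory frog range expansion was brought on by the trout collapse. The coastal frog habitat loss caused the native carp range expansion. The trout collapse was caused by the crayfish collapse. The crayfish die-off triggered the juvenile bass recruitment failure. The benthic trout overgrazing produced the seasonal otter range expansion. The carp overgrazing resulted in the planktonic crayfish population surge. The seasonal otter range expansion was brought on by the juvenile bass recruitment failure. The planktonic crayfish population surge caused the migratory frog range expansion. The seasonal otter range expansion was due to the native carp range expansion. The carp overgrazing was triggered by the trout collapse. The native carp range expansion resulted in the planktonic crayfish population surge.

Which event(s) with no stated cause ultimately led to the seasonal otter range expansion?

the coastal frog habitat loss, the crayfish collapse

Tracing upstream from the seasonal otter range expansion: the seasonal otter range expansion ← the juvenile bass recruitment failure ← the crayfish die-off ← the crayfish collapse.
A separate upstream branch: the seasonal otter range expansion ← the native carp range expansion ← the coastal frog habitat loss.
Each of those chain origins has no stated cause.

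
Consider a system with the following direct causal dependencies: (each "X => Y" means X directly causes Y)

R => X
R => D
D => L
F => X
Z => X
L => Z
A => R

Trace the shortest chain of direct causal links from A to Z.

A → R
R → D
D → L
L → Z
Length: 4 steps.

A → R → D → L → Z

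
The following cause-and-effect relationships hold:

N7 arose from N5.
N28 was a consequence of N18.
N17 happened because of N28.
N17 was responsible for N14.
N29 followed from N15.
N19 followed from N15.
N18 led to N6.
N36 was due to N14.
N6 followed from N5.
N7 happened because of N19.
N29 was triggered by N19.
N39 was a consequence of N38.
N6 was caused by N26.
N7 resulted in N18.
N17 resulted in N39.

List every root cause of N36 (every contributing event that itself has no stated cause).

N15, N5

Tracing upstream from N36: N36 ← N14 ← N17 ← N28 ← N18 ← N7 ← N19 ← N15.
A separate upstream branch: N36 ← N14 ← N17 ← N28 ← N18 ← N7 ← N5.
Each of those chain origins has no stated cause.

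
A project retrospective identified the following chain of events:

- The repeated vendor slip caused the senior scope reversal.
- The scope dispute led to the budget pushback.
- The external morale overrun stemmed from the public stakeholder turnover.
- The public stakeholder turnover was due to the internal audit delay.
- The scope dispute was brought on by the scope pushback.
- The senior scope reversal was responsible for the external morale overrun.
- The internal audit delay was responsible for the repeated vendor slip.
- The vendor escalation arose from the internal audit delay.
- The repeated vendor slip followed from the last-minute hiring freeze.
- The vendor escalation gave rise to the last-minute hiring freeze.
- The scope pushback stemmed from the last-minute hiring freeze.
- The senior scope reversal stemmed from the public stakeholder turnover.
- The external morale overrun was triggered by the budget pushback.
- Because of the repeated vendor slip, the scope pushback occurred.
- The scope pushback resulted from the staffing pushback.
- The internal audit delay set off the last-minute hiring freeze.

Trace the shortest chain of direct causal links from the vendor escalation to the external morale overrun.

the vendor escalation → the last-minute hiring freeze
the last-minute hiring freeze → the repeated vendor slip
the repeated vendor slip → the senior scope reversal
the senior scope reversal → the external morale overrun
Length: 4 steps.

the vendor escalation → the last-minute hiring freeze → the repeated vendor slip → the senior scope reversal → the external morale overrun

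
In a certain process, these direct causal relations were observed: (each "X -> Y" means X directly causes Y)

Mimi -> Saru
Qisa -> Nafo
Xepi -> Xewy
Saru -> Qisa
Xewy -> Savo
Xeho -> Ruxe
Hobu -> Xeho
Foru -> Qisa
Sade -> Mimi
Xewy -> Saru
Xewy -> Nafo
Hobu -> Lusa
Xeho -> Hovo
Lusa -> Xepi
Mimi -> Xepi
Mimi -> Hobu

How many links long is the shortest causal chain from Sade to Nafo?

Shortest chain: Sade → Mimi → Xepi → Xewy → Nafo.

4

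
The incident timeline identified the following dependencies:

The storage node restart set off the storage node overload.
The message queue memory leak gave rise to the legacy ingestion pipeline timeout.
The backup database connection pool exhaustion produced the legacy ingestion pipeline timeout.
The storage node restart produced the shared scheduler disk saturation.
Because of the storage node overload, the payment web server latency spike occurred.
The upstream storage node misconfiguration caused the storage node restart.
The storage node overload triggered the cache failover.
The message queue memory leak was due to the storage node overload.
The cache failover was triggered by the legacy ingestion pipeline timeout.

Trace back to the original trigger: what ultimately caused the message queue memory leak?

Tracing upstream from the message queue memory leak: the message queue memory leak ← the storage node overload ← the storage node restart ← the upstream storage node misconfiguration.
The upstream storage node misconfiguration has no stated cause, so it is the root.

the upstream storage node misconfiguration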